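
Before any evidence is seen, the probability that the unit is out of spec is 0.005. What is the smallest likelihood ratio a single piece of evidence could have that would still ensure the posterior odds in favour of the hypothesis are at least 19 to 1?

3781

Prior odds = 0.005/0.995 = 1/199.
Target odds = 19.
Required Bayes factor = 19 ÷ (1/199) = 3781.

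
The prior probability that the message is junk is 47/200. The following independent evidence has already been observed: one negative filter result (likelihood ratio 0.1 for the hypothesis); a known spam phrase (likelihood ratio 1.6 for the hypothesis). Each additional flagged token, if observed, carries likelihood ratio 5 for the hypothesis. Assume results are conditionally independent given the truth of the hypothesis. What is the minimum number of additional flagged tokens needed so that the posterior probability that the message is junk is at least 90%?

4

Prior odds = 0.235/0.765 = 47/153.
Combined Bayes factor of the evidence already in hand = 0.1 × 1.6 = 0.16.
Odds after that evidence = (47/153) × 0.16 = 188/3825.
Target odds = 0.9/0.1 = 9.
Need 5ⁿ ≥ 9 ÷ (188/3825) = 34425/188.
5³ = 125 falls short of 34425/188 but 5⁴ = 625 reaches it, so n = 4.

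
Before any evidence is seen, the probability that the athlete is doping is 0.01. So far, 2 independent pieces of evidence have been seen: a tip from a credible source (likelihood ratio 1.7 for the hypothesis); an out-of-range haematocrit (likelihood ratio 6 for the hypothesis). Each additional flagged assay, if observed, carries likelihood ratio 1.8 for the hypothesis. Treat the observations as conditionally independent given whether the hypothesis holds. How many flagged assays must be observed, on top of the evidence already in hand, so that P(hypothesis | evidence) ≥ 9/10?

8

Prior odds = 0.01/0.99 = 1/99.
Combined Bayes factor of the evidence already in hand = 1.7 × 6 = 10.2.
Odds after that evidence = (1/99) × 10.2 = 17/165.
Target odds = 0.9/0.1 = 9.
Need 1.8ⁿ ≥ 9 ÷ (17/165) = 1485/17.
1.8⁷ = 4782969/78125 falls short of 1485/17 but 1.8⁸ = 43046721/390625 reaches it, so n = 8.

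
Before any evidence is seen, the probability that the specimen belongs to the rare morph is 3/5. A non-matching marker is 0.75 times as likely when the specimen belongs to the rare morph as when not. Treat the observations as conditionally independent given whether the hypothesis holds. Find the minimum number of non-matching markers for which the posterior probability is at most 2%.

15

Prior odds: 0.6 ÷ 0.4 = 1.5.
Likelihood ratio per non-matching marker = 0.75.
Target odds: 0.02 ÷ 0.98 = 1/49.
Require 0.75ⁿ ≤ 1/49 ÷ 1.5 = 2/147.
0.75¹⁴ = 4782969/268435456 is still above 2/147 but 0.75¹⁵ ≈0.0133635 is at or below it, so n = 15.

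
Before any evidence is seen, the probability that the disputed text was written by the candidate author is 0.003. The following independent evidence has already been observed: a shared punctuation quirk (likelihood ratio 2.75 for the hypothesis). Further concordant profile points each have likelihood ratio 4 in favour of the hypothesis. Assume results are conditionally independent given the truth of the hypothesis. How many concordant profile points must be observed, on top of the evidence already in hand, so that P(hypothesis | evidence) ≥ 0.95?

6

Prior odds = 0.003/0.997 = 3/997.
Bayes factor of the evidence already in hand = 2.75.
Odds after that evidence = (3/997) × 2.75 = 33/3988.
Target odds = 0.95/0.05 = 19.
Need 4ⁿ ≥ 19 ÷ (33/3988) = 75772/33.
4⁵ = 1024 falls short of 75772/33 but 4⁶ = 4096 reaches it, so n = 6.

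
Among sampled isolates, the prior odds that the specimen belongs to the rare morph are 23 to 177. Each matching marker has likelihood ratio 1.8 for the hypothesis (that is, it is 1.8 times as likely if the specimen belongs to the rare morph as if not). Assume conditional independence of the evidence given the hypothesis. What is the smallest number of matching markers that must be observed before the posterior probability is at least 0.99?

12

Prior odds = 23/177.
Likelihood ratio per matching marker = 1.8.
Target posterior odds = 0.99/0.01 = 99.
Need (23/177) × 1.8ⁿ ≥ 99, i.e. 1.8ⁿ ≥ 17523/23.
1.8¹¹ ≈642.684 falls short of 17523/23 but 1.8¹² ≈1156.83 reaches it, so n = 12.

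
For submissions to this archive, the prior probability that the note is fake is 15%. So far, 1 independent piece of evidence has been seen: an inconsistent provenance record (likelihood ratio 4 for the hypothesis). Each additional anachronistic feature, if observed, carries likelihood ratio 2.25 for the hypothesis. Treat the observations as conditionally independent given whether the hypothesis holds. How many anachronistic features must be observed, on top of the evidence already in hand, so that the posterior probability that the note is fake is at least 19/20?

Prior odds = 0.15/0.85 = 3/17.
Bayes factor of the evidence already in hand = 4.
Odds after that evidence = (3/17) × 4 = 12/17.
Target odds = 0.95/0.05 = 19.
Need 2.25ⁿ ≥ 19 ÷ (12/17) = 323/12.
2.25⁴ = 25.62890625 falls short of 323/12 but 2.25⁵ = 59049/1024 reaches it, so n = 5.

5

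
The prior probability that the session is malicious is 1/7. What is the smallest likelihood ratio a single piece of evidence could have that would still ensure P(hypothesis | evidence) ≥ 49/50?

Prior odds = (1/7)/(6/7) = 1/6.
Target odds = 0.98/0.02 = 49.
Required Bayes factor = 49 ÷ (1/6) = 294.

294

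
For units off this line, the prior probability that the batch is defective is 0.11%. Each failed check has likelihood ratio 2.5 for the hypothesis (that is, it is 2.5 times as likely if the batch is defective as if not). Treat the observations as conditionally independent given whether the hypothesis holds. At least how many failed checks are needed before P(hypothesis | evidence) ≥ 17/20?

Prior odds: 0.0011 ÷ 0.9989 = 11/9989.
Likelihood ratio per failed check = 2.5.
Target posterior odds = 0.85/0.15 = 17/3.
Require 2.5ⁿ ≥ 17/3 ÷ (11/9989) = 169813/33.
2.5⁹ = 1953125/512 falls short of 169813/33 but 2.5¹⁰ = 9765625/1024 reaches it, so n = 10.

10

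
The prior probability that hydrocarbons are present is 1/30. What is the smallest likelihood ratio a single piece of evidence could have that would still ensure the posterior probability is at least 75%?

87

Prior odds = (1/30)/(29/30) = 1/29.
Target odds = 0.75/0.25 = 3.
Required Bayes factor = 3 ÷ (1/29) = 87.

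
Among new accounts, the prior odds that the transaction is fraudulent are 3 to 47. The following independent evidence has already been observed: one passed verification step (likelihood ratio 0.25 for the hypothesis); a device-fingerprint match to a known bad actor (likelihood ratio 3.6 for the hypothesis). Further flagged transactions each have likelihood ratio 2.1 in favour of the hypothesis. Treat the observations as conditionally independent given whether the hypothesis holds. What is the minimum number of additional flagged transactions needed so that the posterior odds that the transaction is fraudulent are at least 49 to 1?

10

Prior odds = 3/47.
Combined Bayes factor of the evidence already in hand = 0.25 × 3.6 = 0.9.
Odds after that evidence = (3/47) × 0.9 = 27/470.
Target odds = 49.
Need 2.1ⁿ ≥ 49 ÷ (27/470) = 23030/27.
2.1⁹ ≈794.28 falls short of 23030/27 but 2.1¹⁰ ≈1667.99 reaches it, so n = 10.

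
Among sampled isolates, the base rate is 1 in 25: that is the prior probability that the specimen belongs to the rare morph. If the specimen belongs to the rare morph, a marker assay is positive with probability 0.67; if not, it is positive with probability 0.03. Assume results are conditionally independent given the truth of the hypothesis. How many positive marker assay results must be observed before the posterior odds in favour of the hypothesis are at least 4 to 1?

Prior odds = 0.04/0.96 = 1/24.
Likelihood ratio of a positive = 0.67/0.03 = 67/3.
Target odds = 4.
Need (1/24) × (67/3)ⁿ ≥ 4, i.e. (67/3)ⁿ ≥ 96.
(67/3)¹ = 67/3 falls short of 96 but (67/3)² = 4489/9 reaches it, so n = 2.

2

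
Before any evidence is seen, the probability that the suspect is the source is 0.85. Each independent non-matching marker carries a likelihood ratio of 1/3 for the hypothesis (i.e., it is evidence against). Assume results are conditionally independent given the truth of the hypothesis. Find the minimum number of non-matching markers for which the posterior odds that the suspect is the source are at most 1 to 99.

Prior odds = 0.85/0.15 = 17/3.
Likelihood ratio per non-matching marker = 1/3.
Target odds = 1/99.
Need (17/3) × (1/3)ⁿ ≤ 1/99, i.e. (1/3)ⁿ ≤ 1/561.
(1/3)⁵ = 1/243 is still above 1/561 but (1/3)⁶ = 1/729 is at or below it, so n = 6.

6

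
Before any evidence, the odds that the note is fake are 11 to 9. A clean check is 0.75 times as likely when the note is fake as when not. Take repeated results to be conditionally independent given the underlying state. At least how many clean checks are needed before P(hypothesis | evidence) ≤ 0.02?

15

Prior odds = 11/9.
Likelihood ratio per clean check = 0.75.
Target odds: 0.02 ÷ 0.98 = 1/49.
Need (11/9) × 0.75ⁿ ≤ 1/49, i.e. 0.75ⁿ ≤ 9/539.
0.75¹⁴ = 4782969/268435456 is still above 9/539 but 0.75¹⁵ ≈0.0133635 is at or below it, so n = 15.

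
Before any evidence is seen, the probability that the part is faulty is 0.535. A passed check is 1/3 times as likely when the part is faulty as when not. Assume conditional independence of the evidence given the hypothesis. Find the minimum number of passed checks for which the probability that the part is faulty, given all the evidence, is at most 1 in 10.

3

Prior odds = 0.535/0.465 = 107/93.
Likelihood ratio per passed check = 1/3.
Target odds: 0.1 ÷ 0.9 = 1/9.
Require (1/3)ⁿ ≤ 1/9 ÷ (107/93) = 31/321.
(1/3)² = 1/9 is still above 31/321 but (1/3)³ = 1/27 is at or below it, so n = 3.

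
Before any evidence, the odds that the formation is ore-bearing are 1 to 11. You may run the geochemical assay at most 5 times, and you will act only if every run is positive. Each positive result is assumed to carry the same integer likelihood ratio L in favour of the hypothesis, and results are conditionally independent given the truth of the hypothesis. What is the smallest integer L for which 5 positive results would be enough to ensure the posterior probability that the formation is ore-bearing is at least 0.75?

Prior odds = 1/11.
Target odds = 0.75/0.25 = 3.
Need L⁵ ≥ 3 ÷ (1/11) = 33.
2⁵ = 32 < 33 ≤ 243 = 3⁵, so L = 3.

3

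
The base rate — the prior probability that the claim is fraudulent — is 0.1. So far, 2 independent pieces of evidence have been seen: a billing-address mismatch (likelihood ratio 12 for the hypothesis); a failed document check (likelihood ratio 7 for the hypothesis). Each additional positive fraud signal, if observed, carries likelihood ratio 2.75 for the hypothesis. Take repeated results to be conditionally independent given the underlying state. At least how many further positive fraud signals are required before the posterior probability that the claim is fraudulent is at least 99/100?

3

Prior odds = 0.1/0.9 = 1/9.
Combined Bayes factor of the evidence already in hand = 12 × 7 = 84.
Odds after that evidence = (1/9) × 84 = 28/3.
Target odds = 0.99/0.01 = 99.
Need 2.75ⁿ ≥ 99 ÷ (28/3) = 297/28.
2.75² = 7.5625 falls short of 297/28 but 2.75³ = 20.796875 reaches it, so n = 3.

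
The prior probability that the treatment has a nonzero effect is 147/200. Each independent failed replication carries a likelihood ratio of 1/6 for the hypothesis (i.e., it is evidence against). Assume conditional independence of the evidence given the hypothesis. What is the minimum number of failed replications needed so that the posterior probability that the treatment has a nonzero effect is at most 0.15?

2

Prior odds: 0.735 ÷ 0.265 = 147/53.
Likelihood ratio per failed replication = 1/6.
Target odds: 0.15 ÷ 0.85 = 3/17.
Require (1/6)ⁿ ≤ 3/17 ÷ (147/53) = 53/833.
(1/6)¹ = 1/6 is still above 53/833 but (1/6)² = 1/36 is at or below it, so n = 2.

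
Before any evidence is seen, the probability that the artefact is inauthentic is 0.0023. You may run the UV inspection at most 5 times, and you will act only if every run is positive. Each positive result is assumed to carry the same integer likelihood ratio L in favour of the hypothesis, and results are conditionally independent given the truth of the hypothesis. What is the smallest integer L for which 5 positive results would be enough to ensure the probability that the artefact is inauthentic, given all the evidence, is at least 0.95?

7

Prior odds = 0.0023/0.9977 = 23/9977.
Target odds = 0.95/0.05 = 19.
Need L⁵ ≥ 19 ÷ (23/9977) = 189563/23.
6⁵ = 7776 < 189563/23 ≤ 16807 = 7⁵, so L = 7.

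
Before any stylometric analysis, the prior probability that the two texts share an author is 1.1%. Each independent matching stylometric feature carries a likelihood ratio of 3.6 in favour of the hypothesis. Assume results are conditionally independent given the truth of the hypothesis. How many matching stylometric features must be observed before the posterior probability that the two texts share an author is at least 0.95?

Prior odds: 0.011 ÷ 0.989 = 11/989.
Likelihood ratio per matching stylometric feature = 3.6.
Target posterior odds = 0.95/0.05 = 19.
Require 3.6ⁿ ≥ 19 ÷ (11/989) = 18791/11.
3.6⁵ = 604.66176 falls short of 18791/11 but 3.6⁶ = 34012224/15625 reaches it, so n = 6.

6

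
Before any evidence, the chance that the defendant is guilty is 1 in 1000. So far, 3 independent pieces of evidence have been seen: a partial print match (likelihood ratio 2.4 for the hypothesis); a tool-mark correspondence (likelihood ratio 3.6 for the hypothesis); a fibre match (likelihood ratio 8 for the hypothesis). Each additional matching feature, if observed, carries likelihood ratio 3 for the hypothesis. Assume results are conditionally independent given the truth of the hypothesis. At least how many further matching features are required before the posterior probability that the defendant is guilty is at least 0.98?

6

Prior odds = 0.001/0.999 = 1/999.
Combined Bayes factor of the evidence already in hand = 2.4 × 3.6 × 8 = 69.12.
Odds after that evidence = (1/999) × 69.12 = 64/925.
Target odds = 0.98/0.02 = 49.
Need 3ⁿ ≥ 49 ÷ (64/925) = 708.203125.
3⁵ = 243 falls short of 708.203125 but 3⁶ = 729 reaches it, so n = 6.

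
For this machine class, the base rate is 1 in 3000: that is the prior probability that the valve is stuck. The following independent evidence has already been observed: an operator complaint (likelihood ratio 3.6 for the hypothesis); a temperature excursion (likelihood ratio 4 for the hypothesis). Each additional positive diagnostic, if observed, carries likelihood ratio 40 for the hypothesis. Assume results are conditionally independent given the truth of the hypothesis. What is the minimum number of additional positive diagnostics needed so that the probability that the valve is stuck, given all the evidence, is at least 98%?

Prior odds = (1/3000)/(2999/3000) = 1/2999.
Combined Bayes factor of the evidence already in hand = 3.6 × 4 = 14.4.
Odds after that evidence = (1/2999) × 14.4 = 72/14995.
Target odds = 0.98/0.02 = 49.
Need 40ⁿ ≥ 49 ÷ (72/14995) = 734755/72.
40² = 1600 falls short of 734755/72 but 40³ = 64000 reaches it, so n = 3.

3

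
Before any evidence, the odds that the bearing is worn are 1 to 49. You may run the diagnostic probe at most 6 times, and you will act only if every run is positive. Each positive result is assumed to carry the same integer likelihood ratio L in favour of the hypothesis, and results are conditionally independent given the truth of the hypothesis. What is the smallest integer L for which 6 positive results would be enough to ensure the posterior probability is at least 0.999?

7

Prior odds = 1/49.
Target odds = 0.999/0.001 = 999.
Need L⁶ ≥ 999 ÷ (1/49) = 48951.
6⁶ = 46656 < 48951 ≤ 117649 = 7⁶, so L = 7.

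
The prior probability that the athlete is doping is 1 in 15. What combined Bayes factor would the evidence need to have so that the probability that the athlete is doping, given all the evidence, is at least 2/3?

Prior odds = (1/15)/(14/15) = 1/14.
Target odds = (2/3)/(1/3) = 2.
Required Bayes factor = 2 ÷ (1/14) = 28.

28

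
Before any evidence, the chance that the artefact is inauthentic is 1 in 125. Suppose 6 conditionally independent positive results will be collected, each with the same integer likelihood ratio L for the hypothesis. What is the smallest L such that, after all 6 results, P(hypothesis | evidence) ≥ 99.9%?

Prior odds = 0.008/0.992 = 1/124.
Target odds = 0.999/0.001 = 999.
Need L⁶ ≥ 999 ÷ (1/124) = 123876.
7⁶ = 117649 < 123876 ≤ 262144 = 8⁶, so L = 8.

8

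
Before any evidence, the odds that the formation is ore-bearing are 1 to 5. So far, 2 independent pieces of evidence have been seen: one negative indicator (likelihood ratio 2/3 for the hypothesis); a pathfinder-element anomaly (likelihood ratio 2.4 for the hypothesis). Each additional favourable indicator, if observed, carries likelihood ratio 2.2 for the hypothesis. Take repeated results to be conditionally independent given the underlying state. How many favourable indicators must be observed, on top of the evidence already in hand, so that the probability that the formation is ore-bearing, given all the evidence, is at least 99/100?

Prior odds = 0.2.
Combined Bayes factor of the evidence already in hand = (2/3) × 2.4 = 1.6.
Odds after that evidence = 0.2 × 1.6 = 0.32.
Target odds = 0.99/0.01 = 99.
Need 2.2ⁿ ≥ 99 ÷ 0.32 = 309.375.
2.2⁷ = 19487171/78125 falls short of 309.375 but 2.2⁸ = 214358881/390625 reaches it, so n = 8.

8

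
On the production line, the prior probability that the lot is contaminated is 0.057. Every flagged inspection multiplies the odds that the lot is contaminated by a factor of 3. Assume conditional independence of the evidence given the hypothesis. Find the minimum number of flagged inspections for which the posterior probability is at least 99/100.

7

Prior odds = 0.057/0.943 = 57/943.
Likelihood ratio per flagged inspection = 3.
Target posterior odds = 0.99/0.01 = 99.
Need (57/943) × 3ⁿ ≥ 99, i.e. 3ⁿ ≥ 31119/19.
3⁶ = 729 falls short of 31119/19 but 3⁷ = 2187 reaches it, so n = 7.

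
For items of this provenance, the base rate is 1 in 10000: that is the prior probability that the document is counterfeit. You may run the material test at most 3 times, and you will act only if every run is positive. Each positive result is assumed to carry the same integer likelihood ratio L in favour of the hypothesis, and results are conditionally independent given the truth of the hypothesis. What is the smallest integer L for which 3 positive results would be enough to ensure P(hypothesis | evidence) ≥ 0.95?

58

Prior odds = 0.0001/0.9999 = 1/9999.
Target odds = 0.95/0.05 = 19.
Need L³ ≥ 19 ÷ (1/9999) = 189981.
57³ = 185193 < 189981 ≤ 195112 = 58³, so L = 58.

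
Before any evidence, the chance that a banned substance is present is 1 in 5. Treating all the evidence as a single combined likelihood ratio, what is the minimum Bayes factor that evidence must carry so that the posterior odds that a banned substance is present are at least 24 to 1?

Prior odds = 0.2/0.8 = 0.25.
Target odds = 24.
Required Bayes factor = 24 ÷ 0.25 = 96.

96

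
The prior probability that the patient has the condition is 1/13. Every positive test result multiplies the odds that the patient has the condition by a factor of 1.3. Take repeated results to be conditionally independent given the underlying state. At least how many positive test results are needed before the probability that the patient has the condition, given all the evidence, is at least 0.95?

21

Prior odds = (1/13)/(12/13) = 1/12.
Likelihood ratio per positive test result = 1.3.
Target odds: 0.95 ÷ 0.05 = 19.
Require 1.3ⁿ ≥ 19 ÷ (1/12) = 228.
1.3²⁰ ≈190.05 falls short of 228 but 1.3²¹ ≈247.065 reaches it, so n = 21.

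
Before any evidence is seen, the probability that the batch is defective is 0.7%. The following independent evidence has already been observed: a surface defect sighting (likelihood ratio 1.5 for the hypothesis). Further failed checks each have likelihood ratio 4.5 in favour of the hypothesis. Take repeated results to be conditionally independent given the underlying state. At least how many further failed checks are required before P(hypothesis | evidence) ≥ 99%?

7

Prior odds = 0.007/0.993 = 7/993.
Bayes factor of the evidence already in hand = 1.5.
Odds after that evidence = (7/993) × 1.5 = 7/662.
Target odds = 0.99/0.01 = 99.
Need 4.5ⁿ ≥ 99 ÷ (7/662) = 65538/7.
4.5⁶ = 8303.765625 falls short of 65538/7 but 4.5⁷ = 4782969/128 reaches it, so n = 7.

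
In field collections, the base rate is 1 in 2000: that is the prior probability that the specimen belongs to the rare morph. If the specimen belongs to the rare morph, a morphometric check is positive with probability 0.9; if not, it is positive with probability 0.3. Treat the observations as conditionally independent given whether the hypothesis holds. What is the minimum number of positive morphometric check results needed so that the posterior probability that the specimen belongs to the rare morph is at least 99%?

12

Prior odds = 0.0005/0.9995 = 1/1999.
Likelihood ratio of a positive = 0.9/0.3 = 3.
Target odds: 0.99 ÷ 0.01 = 99.
Need (1/1999) × 3ⁿ ≥ 99, i.e. 3ⁿ ≥ 197901.
3¹¹ = 177147 falls short of 197901 but 3¹² = 531441 reaches it, so n = 12.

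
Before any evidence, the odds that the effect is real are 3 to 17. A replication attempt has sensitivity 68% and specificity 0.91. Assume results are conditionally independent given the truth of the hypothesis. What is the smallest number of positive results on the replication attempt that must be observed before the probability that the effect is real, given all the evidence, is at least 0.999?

Prior odds = 3/17.
False-positive rate = 1 − 0.91 = 0.09; likelihood ratio of a positive = 0.68/0.09 = 68/9.
Target posterior odds = 0.999/0.001 = 999.
Require (68/9)ⁿ ≥ 999 ÷ (3/17) = 5661.
(68/9)⁴ = 21381376/6561 falls short of 5661 but (68/9)⁵ ≈24622.5 reaches it, so n = 5.

5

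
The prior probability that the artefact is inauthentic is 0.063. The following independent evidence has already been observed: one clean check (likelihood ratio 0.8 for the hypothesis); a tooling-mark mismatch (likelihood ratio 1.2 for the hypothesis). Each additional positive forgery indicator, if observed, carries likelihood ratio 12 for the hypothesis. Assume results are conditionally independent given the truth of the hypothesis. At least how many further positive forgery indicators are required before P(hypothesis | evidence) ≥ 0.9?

2

Prior odds = 0.063/0.937 = 63/937.
Combined Bayes factor of the evidence already in hand = 0.8 × 1.2 = 0.96.
Odds after that evidence = (63/937) × 0.96 = 1512/23425.
Target odds = 0.9/0.1 = 9.
Need 12ⁿ ≥ 9 ÷ (1512/23425) = 23425/168.
12¹ = 12 falls short of 23425/168 but 12² = 144 reaches it, so n = 2.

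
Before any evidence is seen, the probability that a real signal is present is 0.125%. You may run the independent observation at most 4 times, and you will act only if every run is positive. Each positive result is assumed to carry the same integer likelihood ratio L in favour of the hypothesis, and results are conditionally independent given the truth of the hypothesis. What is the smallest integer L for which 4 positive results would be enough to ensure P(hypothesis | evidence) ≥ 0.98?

Prior odds = 0.00125/0.99875 = 1/799.
Target odds = 0.98/0.02 = 49.
Need L⁴ ≥ 49 ÷ (1/799) = 39151.
14⁴ = 38416 < 39151 ≤ 50625 = 15⁴, so L = 15.

15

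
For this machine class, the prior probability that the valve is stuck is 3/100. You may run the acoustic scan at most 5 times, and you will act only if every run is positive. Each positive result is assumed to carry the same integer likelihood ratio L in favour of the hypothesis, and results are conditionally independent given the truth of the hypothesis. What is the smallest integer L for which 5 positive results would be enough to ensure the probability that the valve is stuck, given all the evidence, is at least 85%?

Prior odds = 0.03/0.97 = 3/97.
Target odds = 0.85/0.15 = 17/3.
Need L⁵ ≥ 17/3 ÷ (3/97) = 1649/9.
2⁵ = 32 < 1649/9 ≤ 243 = 3⁵, so L = 3.

3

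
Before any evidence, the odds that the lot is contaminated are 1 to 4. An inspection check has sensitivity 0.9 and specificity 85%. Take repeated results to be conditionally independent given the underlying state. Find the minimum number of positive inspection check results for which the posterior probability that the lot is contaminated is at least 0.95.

3

Prior odds = 0.25.
False-positive rate = 1 − 0.85 = 0.15; likelihood ratio of a positive = 0.9/0.15 = 6.
Target odds: 0.95 ÷ 0.05 = 19.
Need 0.25 × 6ⁿ ≥ 19, i.e. 6ⁿ ≥ 76.
6² = 36 falls short of 76 but 6³ = 216 reaches it, so n = 3.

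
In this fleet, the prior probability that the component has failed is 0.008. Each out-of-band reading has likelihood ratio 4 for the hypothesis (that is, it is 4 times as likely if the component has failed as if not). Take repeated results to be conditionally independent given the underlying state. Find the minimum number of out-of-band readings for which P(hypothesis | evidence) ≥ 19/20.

6

Prior odds = 0.008/0.992 = 1/124.
Likelihood ratio per out-of-band reading = 4.
Target posterior odds = 0.95/0.05 = 19.
Need (1/124) × 4ⁿ ≥ 19, i.e. 4ⁿ ≥ 2356.
4⁵ = 1024 falls short of 2356 but 4⁶ = 4096 reaches it, so n = 6.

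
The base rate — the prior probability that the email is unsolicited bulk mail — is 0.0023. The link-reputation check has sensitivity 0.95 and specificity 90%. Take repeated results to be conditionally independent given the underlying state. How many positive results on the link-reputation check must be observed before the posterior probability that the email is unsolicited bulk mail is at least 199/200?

Prior odds: 0.0023 ÷ 0.9977 = 23/9977.
False-positive rate = 1 − 0.9 = 0.1; likelihood ratio of a positive = 0.95/0.1 = 9.5.
Target odds: 0.995 ÷ 0.005 = 199.
Need (23/9977) × 9.5ⁿ ≥ 199, i.e. 9.5ⁿ ≥ 1985423/23.
9.5⁵ = 77378.09375 falls short of 1985423/23 but 9.5⁶ = 47045881/64 reaches it, so n = 6.

6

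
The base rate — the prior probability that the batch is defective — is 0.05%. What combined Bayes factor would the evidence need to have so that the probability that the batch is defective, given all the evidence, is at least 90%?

Prior odds = 0.0005/0.9995 = 1/1999.
Target odds = 0.9/0.1 = 9.
Required Bayes factor = 9 ÷ (1/1999) = 17991.

17991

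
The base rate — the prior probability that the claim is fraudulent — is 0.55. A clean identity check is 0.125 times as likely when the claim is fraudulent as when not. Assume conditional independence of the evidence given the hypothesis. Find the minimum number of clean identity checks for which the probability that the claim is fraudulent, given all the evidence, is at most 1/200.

3

Prior odds = 0.55/0.45 = 11/9.
Likelihood ratio per clean identity check = 0.125.
Target odds: 0.005 ÷ 0.995 = 1/199.
Need (11/9) × 0.125ⁿ ≤ 1/199, i.e. 0.125ⁿ ≤ 9/2189.
0.125² = 0.015625 is still above 9/2189 but 0.125³ = 0.001953125 is at or below it, so n = 3.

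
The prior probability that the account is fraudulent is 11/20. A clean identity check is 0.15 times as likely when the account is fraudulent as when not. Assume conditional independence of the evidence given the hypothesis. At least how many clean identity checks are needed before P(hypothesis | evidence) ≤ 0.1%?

4

Prior odds: 0.55 ÷ 0.45 = 11/9.
Likelihood ratio per clean identity check = 0.15.
Target odds: 0.001 ÷ 0.999 = 1/999.
Need (11/9) × 0.15ⁿ ≤ 1/999, i.e. 0.15ⁿ ≤ 1/1221.
0.15³ = 0.003375 is still above 1/1221 but 0.15⁴ = 81/160000 is at or below it, so n = 4.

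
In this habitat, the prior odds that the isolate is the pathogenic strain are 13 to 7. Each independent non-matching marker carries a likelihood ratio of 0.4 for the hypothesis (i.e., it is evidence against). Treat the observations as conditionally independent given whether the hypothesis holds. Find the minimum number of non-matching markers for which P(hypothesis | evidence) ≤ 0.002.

8

Prior odds = 13/7.
Likelihood ratio per non-matching marker = 0.4.
Target odds: 0.002 ÷ 0.998 = 1/499.
Need (13/7) × 0.4ⁿ ≤ 1/499, i.e. 0.4ⁿ ≤ 7/6487.
0.4⁷ = 128/78125 is still above 7/6487 but 0.4⁸ = 256/390625 is at or below it, so n = 8.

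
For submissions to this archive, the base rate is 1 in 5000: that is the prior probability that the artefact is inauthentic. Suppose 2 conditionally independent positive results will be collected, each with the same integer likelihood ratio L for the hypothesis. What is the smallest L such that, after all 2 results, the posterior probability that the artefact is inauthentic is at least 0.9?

Prior odds = 0.0002/0.9998 = 1/4999.
Target odds = 0.9/0.1 = 9.
Need L² ≥ 9 ÷ (1/4999) = 44991.
212² = 44944 < 44991 ≤ 45369 = 213², so L = 213.

213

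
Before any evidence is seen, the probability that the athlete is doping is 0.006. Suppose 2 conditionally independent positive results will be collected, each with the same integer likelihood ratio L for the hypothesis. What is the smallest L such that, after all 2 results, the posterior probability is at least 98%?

91

Prior odds = 0.006/0.994 = 3/497.
Target odds = 0.98/0.02 = 49.
Need L² ≥ 49 ÷ (3/497) = 24353/3.
90² = 8100 < 24353/3 ≤ 8281 = 91², so L = 91.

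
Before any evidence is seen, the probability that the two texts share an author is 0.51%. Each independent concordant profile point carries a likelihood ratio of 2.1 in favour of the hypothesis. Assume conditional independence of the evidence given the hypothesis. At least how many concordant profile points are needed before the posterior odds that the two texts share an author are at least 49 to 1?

Prior odds: 0.0051 ÷ 0.9949 = 51/9949.
Likelihood ratio per concordant profile point = 2.1.
Target odds = 49.
Require 2.1ⁿ ≥ 49 ÷ (51/9949) = 487501/51.
2.1¹² ≈7355.83 falls short of 487501/51 but 2.1¹³ ≈15447.2 reaches it, so n = 13.

13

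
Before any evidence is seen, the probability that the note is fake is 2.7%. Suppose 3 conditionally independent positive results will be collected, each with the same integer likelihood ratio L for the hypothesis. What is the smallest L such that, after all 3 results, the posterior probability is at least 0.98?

13

Prior odds = 0.027/0.973 = 27/973.
Target odds = 0.98/0.02 = 49.
Need L³ ≥ 49 ÷ (27/973) = 47677/27.
12³ = 1728 < 47677/27 ≤ 2197 = 13³, so L = 13.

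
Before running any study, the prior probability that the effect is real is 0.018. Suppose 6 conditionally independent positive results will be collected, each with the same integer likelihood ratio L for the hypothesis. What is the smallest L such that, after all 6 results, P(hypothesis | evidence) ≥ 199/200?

Prior odds = 0.018/0.982 = 9/491.
Target odds = 0.995/0.005 = 199.
Need L⁶ ≥ 199 ÷ (9/491) = 97709/9.
4⁶ = 4096 < 97709/9 ≤ 15625 = 5⁶, so L = 5.

5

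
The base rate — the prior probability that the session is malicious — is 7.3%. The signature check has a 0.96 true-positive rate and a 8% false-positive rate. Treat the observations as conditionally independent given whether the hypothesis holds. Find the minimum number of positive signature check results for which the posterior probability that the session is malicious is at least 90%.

2

Prior odds = 0.073/0.927 = 73/927.
Likelihood ratio of a positive result = 0.96/0.08 = 12.
Target odds: 0.9 ÷ 0.1 = 9.
Need (73/927) × 12ⁿ ≥ 9, i.e. 12ⁿ ≥ 8343/73.
12¹ = 12 falls short of 8343/73 but 12² = 144 reaches it, so n = 2.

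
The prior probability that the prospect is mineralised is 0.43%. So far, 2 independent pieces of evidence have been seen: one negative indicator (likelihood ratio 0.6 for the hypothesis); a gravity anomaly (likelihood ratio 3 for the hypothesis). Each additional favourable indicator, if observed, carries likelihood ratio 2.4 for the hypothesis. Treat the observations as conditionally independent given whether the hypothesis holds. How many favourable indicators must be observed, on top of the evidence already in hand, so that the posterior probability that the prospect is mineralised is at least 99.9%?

14

Prior odds = 0.0043/0.9957 = 43/9957.
Combined Bayes factor of the evidence already in hand = 0.6 × 3 = 1.8.
Odds after that evidence = (43/9957) × 1.8 = 129/16595.
Target odds = 0.999/0.001 = 999.
Need 2.4ⁿ ≥ 999 ÷ (129/16595) = 5526135/43.
2.4¹³ ≈87648.8 falls short of 5526135/43 but 2.4¹⁴ ≈210357 reaches it, so n = 14.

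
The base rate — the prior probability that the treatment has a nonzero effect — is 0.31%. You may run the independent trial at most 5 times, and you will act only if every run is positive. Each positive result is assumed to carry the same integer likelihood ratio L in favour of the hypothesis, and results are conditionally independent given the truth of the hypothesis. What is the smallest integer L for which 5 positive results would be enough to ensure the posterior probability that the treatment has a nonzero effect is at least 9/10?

5

Prior odds = 0.0031/0.9969 = 31/9969.
Target odds = 0.9/0.1 = 9.
Need L⁵ ≥ 9 ÷ (31/9969) = 89721/31.
4⁵ = 1024 < 89721/31 ≤ 3125 = 5⁵, so L = 5.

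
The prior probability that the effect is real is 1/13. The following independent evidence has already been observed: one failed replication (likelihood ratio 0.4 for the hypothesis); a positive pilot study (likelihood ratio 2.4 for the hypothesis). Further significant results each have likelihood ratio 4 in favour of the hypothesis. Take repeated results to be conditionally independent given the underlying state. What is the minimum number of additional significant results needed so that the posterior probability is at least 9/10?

Prior odds = (1/13)/(12/13) = 1/12.
Combined Bayes factor of the evidence already in hand = 0.4 × 2.4 = 0.96.
Odds after that evidence = (1/12) × 0.96 = 0.08.
Target odds = 0.9/0.1 = 9.
Need 4ⁿ ≥ 9 ÷ 0.08 = 112.5.
4³ = 64 falls short of 112.5 but 4⁴ = 256 reaches it, so n = 4.

4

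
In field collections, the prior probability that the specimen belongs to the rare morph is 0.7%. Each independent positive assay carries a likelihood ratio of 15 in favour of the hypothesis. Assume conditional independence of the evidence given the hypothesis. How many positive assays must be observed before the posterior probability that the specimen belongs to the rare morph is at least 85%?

3

Prior odds: 0.007 ÷ 0.993 = 7/993.
Likelihood ratio per positive assay = 15.
Target odds: 0.85 ÷ 0.15 = 17/3.
Need (7/993) × 15ⁿ ≥ 17/3, i.e. 15ⁿ ≥ 5627/7.
15² = 225 falls short of 5627/7 but 15³ = 3375 reaches it, so n = 3.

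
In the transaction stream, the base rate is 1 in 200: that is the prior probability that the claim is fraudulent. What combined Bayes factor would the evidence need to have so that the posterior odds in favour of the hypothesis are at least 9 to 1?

1791

Prior odds = 0.005/0.995 = 1/199.
Target odds = 9.
Required Bayes factor = 9 ÷ (1/199) = 1791.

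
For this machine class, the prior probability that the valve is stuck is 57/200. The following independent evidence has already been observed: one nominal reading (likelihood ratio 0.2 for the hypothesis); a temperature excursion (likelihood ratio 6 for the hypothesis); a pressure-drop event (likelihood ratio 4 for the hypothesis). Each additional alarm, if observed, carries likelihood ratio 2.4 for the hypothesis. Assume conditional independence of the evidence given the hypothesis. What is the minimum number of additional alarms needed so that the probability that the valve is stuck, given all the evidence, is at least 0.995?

6

Prior odds = 0.285/0.715 = 57/143.
Combined Bayes factor of the evidence already in hand = 0.2 × 6 × 4 = 4.8.
Odds after that evidence = (57/143) × 4.8 = 1368/715.
Target odds = 0.995/0.005 = 199.
Need 2.4ⁿ ≥ 199 ÷ (1368/715) = 142285/1368.
2.4⁵ = 79.62624 falls short of 142285/1368 but 2.4⁶ = 2985984/15625 reaches it, so n = 6.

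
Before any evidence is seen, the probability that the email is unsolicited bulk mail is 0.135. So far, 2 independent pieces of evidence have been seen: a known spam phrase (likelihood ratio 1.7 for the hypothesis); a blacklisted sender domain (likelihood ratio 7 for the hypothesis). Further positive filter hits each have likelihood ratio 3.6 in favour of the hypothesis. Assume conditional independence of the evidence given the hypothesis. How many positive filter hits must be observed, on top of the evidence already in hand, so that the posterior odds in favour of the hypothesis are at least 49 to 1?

3

Prior odds = 0.135/0.865 = 27/173.
Combined Bayes factor of the evidence already in hand = 1.7 × 7 = 11.9.
Odds after that evidence = (27/173) × 11.9 = 3213/1730.
Target odds = 49.
Need 3.6ⁿ ≥ 49 ÷ (3213/1730) = 12110/459.
3.6² = 12.96 falls short of 12110/459 but 3.6³ = 46.656 reaches it, so n = 3.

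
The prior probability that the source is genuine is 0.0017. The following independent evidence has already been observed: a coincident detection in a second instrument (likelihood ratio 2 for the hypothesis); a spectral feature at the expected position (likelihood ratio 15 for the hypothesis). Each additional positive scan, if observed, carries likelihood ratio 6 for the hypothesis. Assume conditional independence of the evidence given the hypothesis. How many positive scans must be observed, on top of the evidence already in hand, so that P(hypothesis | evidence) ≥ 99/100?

Prior odds = 0.0017/0.9983 = 17/9983.
Combined Bayes factor of the evidence already in hand = 2 × 15 = 30.
Odds after that evidence = (17/9983) × 30 = 510/9983.
Target odds = 0.99/0.01 = 99.
Need 6ⁿ ≥ 99 ÷ (510/9983) = 329439/170.
6⁴ = 1296 falls short of 329439/170 but 6⁵ = 7776 reaches it, so n = 5.

5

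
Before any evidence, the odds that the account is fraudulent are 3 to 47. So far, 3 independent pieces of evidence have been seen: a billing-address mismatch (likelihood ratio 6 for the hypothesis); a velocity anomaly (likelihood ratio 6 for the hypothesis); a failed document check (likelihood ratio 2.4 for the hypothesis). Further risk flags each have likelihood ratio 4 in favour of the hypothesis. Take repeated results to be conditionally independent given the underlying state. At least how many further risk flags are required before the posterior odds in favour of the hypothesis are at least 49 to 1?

2

Prior odds = 3/47.
Combined Bayes factor of the evidence already in hand = 6 × 6 × 2.4 = 86.4.
Odds after that evidence = (3/47) × 86.4 = 1296/235.
Target odds = 49.
Need 4ⁿ ≥ 49 ÷ (1296/235) = 11515/1296.
4¹ = 4 falls short of 11515/1296 but 4² = 16 reaches it, so n = 2.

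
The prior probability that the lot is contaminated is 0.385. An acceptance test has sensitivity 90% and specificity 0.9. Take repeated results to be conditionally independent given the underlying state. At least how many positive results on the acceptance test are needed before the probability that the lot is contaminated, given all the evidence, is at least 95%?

Prior odds = 0.385/0.615 = 77/123.
False-positive rate = 1 − 0.9 = 0.1; likelihood ratio of a positive = 0.9/0.1 = 9.
Target odds: 0.95 ÷ 0.05 = 19.
Need (77/123) × 9ⁿ ≥ 19, i.e. 9ⁿ ≥ 2337/77.
9¹ = 9 falls short of 2337/77 but 9² = 81 reaches it, so n = 2.

2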